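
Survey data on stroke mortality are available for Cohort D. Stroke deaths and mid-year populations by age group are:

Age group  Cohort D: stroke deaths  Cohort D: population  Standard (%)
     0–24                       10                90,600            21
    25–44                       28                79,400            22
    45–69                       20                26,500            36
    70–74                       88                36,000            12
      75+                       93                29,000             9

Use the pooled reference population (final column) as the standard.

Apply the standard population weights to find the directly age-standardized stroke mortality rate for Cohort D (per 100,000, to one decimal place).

95.4

Age-specific rates per 100,000 for Cohort D: 11.04, 35.26, 75.47, 244.44, 320.69.
Standard weights: 0.21, 0.22, 0.36, 0.12, 0.09.
Standardized rate: 0.2100×11.04 + 0.2200×35.26 + 0.3600×75.47 + 0.1200×244.44 + 0.0900×320.69 = 95.4413 per 100,000.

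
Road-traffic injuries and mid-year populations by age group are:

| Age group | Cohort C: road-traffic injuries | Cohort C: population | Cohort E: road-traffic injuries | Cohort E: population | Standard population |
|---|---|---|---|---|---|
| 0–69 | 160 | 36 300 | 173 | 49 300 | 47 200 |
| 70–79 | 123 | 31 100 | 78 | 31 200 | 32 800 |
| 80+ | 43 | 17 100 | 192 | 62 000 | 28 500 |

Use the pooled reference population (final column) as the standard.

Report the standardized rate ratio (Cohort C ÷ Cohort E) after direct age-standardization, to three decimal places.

1.219

Age-specific rates per 100 000 for Cohort C: 440.77, 395.50, 251.46.
For Cohort E: 350.91, 250.00, 309.68.
Standard total = 108 500; weights = 0.4350, 0.3023, 0.2627.
Cohort C: 0.4350×440.77 + 0.3023×395.50 + 0.2627×251.46 = 377.3587 per 100 000.
Cohort E: 0.4350×350.91 + 0.3023×250.00 + 0.2627×309.68 = 309.5750 per 100 000.
Ratio = 377.3587 ÷ 309.5750 = 1.21896.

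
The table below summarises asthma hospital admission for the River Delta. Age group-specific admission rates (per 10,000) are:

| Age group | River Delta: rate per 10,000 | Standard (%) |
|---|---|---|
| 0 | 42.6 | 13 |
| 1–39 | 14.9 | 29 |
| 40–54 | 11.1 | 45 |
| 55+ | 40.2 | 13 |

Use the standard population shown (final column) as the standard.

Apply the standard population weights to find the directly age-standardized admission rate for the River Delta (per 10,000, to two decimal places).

20.08

Standard weights: 0.13, 0.29, 0.45, 0.13.
Standardized rate: 0.1300×42.6 + 0.2900×14.9 + 0.4500×11.1 + 0.1300×40.2 = 20.0800 per 10,000.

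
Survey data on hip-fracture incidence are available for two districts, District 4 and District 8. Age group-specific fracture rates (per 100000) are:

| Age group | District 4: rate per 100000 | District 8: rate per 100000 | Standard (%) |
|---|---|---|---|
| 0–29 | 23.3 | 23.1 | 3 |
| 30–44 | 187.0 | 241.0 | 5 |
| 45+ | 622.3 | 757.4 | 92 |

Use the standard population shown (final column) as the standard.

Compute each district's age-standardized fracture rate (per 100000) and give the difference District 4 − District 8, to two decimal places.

Standard weights: 0.03, 0.05, 0.92.
District 4: 0.0300×23.3 + 0.0500×187.0 + 0.9200×622.3 = 582.5650 per 100000.
District 8: 0.0300×23.1 + 0.0500×241.0 + 0.9200×757.4 = 709.5510 per 100000.
Difference = 582.5650 − 709.5510 = -126.9860.

-126.99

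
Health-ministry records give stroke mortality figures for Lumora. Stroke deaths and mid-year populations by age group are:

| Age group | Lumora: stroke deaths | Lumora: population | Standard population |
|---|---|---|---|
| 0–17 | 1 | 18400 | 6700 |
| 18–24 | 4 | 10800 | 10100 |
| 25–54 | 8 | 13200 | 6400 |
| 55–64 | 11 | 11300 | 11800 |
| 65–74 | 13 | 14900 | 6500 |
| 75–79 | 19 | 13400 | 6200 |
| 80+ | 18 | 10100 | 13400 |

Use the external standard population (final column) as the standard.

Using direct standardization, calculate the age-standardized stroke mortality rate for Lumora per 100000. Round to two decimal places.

94.62

Age-specific rates per 100000 for Lumora: 5.43, 37.04, 60.61, 97.35, 87.25, 141.79, 178.22.
Standard total = 61100; weights = 0.1097, 0.1653, 0.1047, 0.1931, 0.1064, 0.1015, 0.2193.
Standardized rate: 0.1097×5.43 + 0.1653×37.04 + 0.1047×60.61 + 0.1931×97.35 + 0.1064×87.25 + 0.1015×141.79 + 0.2193×178.22 = 94.6215 per 100000.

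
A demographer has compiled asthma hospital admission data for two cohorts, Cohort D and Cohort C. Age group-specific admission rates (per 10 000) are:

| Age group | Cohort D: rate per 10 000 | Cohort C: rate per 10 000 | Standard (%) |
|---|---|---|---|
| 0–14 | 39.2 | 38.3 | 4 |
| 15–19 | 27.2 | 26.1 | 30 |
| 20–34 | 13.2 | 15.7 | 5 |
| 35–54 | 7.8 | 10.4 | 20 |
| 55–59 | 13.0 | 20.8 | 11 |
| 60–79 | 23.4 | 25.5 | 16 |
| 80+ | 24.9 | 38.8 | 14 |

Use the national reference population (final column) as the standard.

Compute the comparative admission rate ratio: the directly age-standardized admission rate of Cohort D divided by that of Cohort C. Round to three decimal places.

0.858

Standard weights: 0.04, 0.30, 0.05, 0.20, 0.11, 0.16, 0.14.
Cohort D: 0.0400×39.2 + 0.3000×27.2 + 0.0500×13.2 + 0.2000×7.8 + 0.1100×13.0 + 0.1600×23.4 + 0.1400×24.9 = 20.6080 per 10 000.
Cohort C: 0.0400×38.3 + 0.3000×26.1 + 0.0500×15.7 + 0.2000×10.4 + 0.1100×20.8 + 0.1600×25.5 + 0.1400×38.8 = 24.0270 per 10 000.
Ratio = 20.6080 ÷ 24.0270 = 0.85770.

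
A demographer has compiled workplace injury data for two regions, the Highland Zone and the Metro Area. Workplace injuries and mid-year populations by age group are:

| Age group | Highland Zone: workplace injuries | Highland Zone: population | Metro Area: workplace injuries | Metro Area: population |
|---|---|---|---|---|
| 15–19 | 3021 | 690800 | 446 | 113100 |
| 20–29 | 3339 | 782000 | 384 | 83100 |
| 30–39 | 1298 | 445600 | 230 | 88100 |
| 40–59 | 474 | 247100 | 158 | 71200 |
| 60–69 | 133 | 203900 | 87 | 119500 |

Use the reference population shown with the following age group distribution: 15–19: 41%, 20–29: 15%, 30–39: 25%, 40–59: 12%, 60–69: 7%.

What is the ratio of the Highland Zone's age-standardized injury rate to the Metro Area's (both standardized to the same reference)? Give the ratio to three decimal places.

Age-specific rates per 10000 for the Highland Zone: 43.73, 42.70, 29.13, 19.18, 6.52.
For the Metro Area: 39.43, 46.21, 26.11, 22.19, 7.28.
Standard weights: 0.41, 0.15, 0.25, 0.12, 0.07.
The Highland Zone: 0.4100×43.73 + 0.1500×42.70 + 0.2500×29.13 + 0.1200×19.18 + 0.0700×6.52 = 34.3756 per 10000.
The Metro Area: 0.4100×39.43 + 0.1500×46.21 + 0.2500×26.11 + 0.1200×22.19 + 0.0700×7.28 = 32.7986 per 10000.
Ratio = 34.3756 ÷ 32.7986 = 1.04808.

1.048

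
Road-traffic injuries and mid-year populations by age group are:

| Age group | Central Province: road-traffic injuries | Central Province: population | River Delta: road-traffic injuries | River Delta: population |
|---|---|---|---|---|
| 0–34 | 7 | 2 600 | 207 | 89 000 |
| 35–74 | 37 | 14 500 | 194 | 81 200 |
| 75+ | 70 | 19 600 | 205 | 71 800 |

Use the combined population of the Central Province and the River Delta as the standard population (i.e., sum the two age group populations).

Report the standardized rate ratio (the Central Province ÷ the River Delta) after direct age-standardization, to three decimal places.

1.163

Age-specific rates per 100 000 for the Central Province: 269.23, 255.17, 357.14.
For the River Delta: 232.58, 238.92, 285.52.
Combined standard total = 278 700; weights = 0.3287, 0.3434, 0.3280.
The Central Province: 0.3287×269.23 + 0.3434×255.17 + 0.3280×357.14 = 293.2343 per 100 000.
The River Delta: 0.3287×232.58 + 0.3434×238.92 + 0.3280×285.52 = 252.1173 per 100 000.
Ratio = 293.2343 ÷ 252.1173 = 1.16309.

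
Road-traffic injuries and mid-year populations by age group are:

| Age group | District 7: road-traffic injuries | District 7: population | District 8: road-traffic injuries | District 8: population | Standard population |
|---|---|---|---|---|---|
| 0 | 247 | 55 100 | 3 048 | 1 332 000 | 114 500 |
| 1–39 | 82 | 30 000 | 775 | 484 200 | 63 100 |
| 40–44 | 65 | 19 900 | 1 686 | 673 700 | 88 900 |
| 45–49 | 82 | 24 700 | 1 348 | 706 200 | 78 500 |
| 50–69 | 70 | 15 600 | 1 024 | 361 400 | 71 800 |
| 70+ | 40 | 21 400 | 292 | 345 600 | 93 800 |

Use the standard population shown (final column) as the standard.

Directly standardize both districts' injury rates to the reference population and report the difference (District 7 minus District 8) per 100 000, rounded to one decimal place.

Age-specific rates per 100 000 for District 7: 448.28, 273.33, 326.63, 331.98, 448.72, 186.92.
For District 8: 228.83, 160.06, 250.26, 190.88, 283.34, 84.49.
Standard total = 510 600; weights = 0.2242, 0.1236, 0.1741, 0.1537, 0.1406, 0.1837.
District 7: 0.2242×448.28 + 0.1236×273.33 + 0.1741×326.63 + 0.1537×331.98 + 0.1406×448.72 + 0.1837×186.92 = 339.6475 per 100 000.
District 8: 0.2242×228.83 + 0.1236×160.06 + 0.1741×250.26 + 0.1537×190.88 + 0.1406×283.34 + 0.1837×84.49 = 199.3772 per 100 000.
Difference = 339.6475 − 199.3772 = 140.2702.

140.3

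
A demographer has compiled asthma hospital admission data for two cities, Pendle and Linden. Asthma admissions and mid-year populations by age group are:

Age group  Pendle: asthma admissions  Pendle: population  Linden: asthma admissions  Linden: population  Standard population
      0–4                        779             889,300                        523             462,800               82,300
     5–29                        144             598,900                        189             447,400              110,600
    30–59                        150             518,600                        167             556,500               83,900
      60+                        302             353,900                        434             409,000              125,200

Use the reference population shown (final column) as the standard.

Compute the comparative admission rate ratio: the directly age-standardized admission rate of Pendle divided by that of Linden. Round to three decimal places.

Age-specific rates per 10,000 for Pendle: 8.76, 2.40, 2.89, 8.53.
For Linden: 11.30, 4.22, 3.00, 10.61.
Standard total = 402,000; weights = 0.2047, 0.2751, 0.2087, 0.3114.
Pendle: 0.2047×8.76 + 0.2751×2.40 + 0.2087×2.89 + 0.3114×8.53 = 5.7162 per 10,000.
Linden: 0.2047×11.30 + 0.2751×4.22 + 0.2087×3.00 + 0.3114×10.61 = 7.4069 per 10,000.
Ratio = 5.7162 ÷ 7.4069 = 0.77174.

0.772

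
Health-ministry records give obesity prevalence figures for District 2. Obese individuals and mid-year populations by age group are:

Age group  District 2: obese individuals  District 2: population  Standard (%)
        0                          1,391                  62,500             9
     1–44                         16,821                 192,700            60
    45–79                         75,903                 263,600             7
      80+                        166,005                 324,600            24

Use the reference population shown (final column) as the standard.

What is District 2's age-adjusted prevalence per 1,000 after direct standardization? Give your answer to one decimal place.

Age-specific rates per 1,000 for District 2: 22.256, 87.291, 287.948, 511.414.
Standard weights: 0.09, 0.60, 0.07, 0.24.
Standardized rate: 0.0900×22.256 + 0.6000×87.291 + 0.0700×287.948 + 0.2400×511.414 = 197.2734 per 1,000.

197.3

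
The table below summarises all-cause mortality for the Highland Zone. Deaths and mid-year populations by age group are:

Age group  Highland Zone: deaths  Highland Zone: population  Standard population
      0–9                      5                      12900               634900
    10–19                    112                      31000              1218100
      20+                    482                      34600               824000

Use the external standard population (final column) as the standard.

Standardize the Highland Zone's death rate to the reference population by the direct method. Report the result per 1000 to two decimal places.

6.02

Age-specific rates per 1000 for the Highland Zone: 0.388, 3.613, 13.931.
Standard total = 2677000; weights = 0.2372, 0.4550, 0.3078.
Standardized rate: 0.2372×0.388 + 0.4550×3.613 + 0.3078×13.931 = 6.0238 per 1000.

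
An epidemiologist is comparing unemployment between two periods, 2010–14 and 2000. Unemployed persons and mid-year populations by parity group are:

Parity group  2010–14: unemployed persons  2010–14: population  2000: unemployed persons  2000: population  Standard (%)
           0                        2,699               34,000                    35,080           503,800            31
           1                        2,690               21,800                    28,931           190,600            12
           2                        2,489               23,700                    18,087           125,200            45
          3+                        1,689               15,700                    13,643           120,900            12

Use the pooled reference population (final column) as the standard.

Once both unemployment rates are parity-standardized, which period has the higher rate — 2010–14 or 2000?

2000

Parity-specific rates per 1,000 for 2010–14: 79.382, 123.394, 105.021, 107.580.
For 2000: 69.631, 151.789, 144.465, 112.845.
Standard weights: 0.31, 0.12, 0.45, 0.12.
2010–14: 0.3100×79.382 + 0.1200×123.394 + 0.4500×105.021 + 0.1200×107.580 = 99.5849 per 1,000.
2000: 0.3100×69.631 + 0.1200×151.789 + 0.4500×144.465 + 0.1200×112.845 = 118.3509 per 1,000.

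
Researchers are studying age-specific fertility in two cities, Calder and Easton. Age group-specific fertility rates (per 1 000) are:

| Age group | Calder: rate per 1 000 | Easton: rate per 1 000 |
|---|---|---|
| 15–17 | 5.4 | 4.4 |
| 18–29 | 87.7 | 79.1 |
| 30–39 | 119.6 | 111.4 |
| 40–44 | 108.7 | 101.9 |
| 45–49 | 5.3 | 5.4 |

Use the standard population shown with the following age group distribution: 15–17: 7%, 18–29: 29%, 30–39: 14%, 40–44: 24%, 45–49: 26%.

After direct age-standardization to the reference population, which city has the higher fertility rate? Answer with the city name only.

Calder

Standard weights: 0.07, 0.29, 0.14, 0.24, 0.26.
Calder: 0.0700×5.4 + 0.2900×87.7 + 0.1400×119.6 + 0.2400×108.7 + 0.2600×5.3 = 70.0210 per 1 000.
Easton: 0.0700×4.4 + 0.2900×79.1 + 0.1400×111.4 + 0.2400×101.9 + 0.2600×5.4 = 64.7030 per 1 000.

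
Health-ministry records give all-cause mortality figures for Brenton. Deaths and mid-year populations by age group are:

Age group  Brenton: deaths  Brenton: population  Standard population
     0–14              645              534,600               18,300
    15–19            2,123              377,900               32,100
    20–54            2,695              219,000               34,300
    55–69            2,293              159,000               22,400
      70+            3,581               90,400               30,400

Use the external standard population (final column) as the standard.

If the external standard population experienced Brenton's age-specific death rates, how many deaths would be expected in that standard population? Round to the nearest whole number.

Age-specific rates per 100,000 for Brenton: 120.65, 561.79, 1230.59, 1442.14, 3961.28.
Expected deaths = Σ (standard pop × age-specific rate ÷ 100,000)
= 18,300×120.65/100,000 + 32,100×561.79/100,000 + 34,300×1230.59/100,000 + 22,400×1442.14/100,000 + 30,400×3961.28/100,000
= 22.08 + 180.33 + 422.09 + 323.04 + 1204.23 = 2151.78.

2152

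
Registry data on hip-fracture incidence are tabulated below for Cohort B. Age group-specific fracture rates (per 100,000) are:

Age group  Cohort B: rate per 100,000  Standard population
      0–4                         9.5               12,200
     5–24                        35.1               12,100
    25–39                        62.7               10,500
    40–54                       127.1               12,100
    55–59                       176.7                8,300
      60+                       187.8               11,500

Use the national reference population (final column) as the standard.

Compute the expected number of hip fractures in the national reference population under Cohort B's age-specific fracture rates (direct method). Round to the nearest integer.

64

Expected hip fractures = Σ (standard pop × age-specific rate ÷ 100,000)
= 12,200×9.5/100,000 + 12,100×35.1/100,000 + 10,500×62.7/100,000 + 12,100×127.1/100,000 + 8,300×176.7/100,000 + 11,500×187.8/100,000
= 1.16 + 4.25 + 6.58 + 15.38 + 14.67 + 21.60 = 63.63.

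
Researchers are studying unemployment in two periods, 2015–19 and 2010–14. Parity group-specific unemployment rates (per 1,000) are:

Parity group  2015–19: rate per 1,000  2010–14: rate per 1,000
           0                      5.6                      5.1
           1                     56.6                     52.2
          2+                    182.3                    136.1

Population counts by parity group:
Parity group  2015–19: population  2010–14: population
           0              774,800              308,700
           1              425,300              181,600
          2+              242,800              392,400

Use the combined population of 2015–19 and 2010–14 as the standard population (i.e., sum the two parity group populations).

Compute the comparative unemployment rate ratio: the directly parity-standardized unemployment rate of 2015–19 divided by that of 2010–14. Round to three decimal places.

1.263

Combined standard total = 2,325,600; weights = 0.4659, 0.2610, 0.2731.
2015–19: 0.4659×5.6 + 0.2610×56.6 + 0.2731×182.3 = 67.1720 per 1,000.
2010–14: 0.4659×5.1 + 0.2610×52.2 + 0.2731×136.1 = 53.1720 per 1,000.
Ratio = 67.1720 ÷ 53.1720 = 1.26330.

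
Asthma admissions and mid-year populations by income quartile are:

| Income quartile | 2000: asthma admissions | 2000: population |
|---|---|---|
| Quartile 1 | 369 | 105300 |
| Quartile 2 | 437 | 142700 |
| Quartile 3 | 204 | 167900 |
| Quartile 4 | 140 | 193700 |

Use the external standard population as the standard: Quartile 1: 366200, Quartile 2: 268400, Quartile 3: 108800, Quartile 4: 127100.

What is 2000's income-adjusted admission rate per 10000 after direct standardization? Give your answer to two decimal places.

Income-specific rates per 10000 for 2000: 35.04, 30.62, 12.15, 7.23.
Standard total = 870500; weights = 0.4207, 0.3083, 0.1250, 0.1460.
Standardized rate: 0.4207×35.04 + 0.3083×30.62 + 0.1250×12.15 + 0.1460×7.23 = 26.7577 per 10000.

26.76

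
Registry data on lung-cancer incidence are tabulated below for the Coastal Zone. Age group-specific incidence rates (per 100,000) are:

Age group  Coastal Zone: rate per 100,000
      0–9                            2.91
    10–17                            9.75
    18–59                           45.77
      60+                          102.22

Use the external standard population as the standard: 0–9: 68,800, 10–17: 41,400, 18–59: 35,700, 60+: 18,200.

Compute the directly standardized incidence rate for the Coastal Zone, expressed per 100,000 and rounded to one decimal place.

Standard total = 164,100; weights = 0.4193, 0.2523, 0.2176, 0.1109.
Standardized rate: 0.4193×2.91 + 0.2523×9.75 + 0.2176×45.77 + 0.1109×102.22 = 24.9741 per 100,000.

25.0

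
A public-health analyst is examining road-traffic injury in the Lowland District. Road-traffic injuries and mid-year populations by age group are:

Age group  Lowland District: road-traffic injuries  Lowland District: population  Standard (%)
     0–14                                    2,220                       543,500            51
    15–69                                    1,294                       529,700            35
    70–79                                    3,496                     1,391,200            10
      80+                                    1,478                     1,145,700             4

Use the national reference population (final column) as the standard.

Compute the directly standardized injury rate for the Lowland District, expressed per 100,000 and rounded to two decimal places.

324.11

Age-specific rates per 100,000 for the Lowland District: 408.46, 244.29, 251.29, 129.00.
Standard weights: 0.51, 0.35, 0.10, 0.04.
Standardized rate: 0.5100×408.46 + 0.3500×244.29 + 0.1000×251.29 + 0.0400×129.00 = 324.1072 per 100,000.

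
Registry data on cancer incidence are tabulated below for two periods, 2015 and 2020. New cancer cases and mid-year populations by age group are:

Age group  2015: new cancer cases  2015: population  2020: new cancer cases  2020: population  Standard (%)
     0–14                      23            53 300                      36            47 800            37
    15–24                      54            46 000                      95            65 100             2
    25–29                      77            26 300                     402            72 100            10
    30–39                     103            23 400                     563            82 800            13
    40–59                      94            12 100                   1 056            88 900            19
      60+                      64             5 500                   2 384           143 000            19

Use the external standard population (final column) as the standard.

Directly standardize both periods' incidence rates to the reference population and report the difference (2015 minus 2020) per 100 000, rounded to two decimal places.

Age-specific rates per 100 000 for 2015: 43.15, 117.39, 292.78, 440.17, 776.86, 1163.64.
For 2020: 75.31, 145.93, 557.56, 679.95, 1187.85, 1667.13.
Standard weights: 0.37, 0.02, 0.10, 0.13, 0.19, 0.19.
2015: 0.3700×43.15 + 0.0200×117.39 + 0.1000×292.78 + 0.1300×440.17 + 0.1900×776.86 + 0.1900×1163.64 = 473.5081 per 100 000.
2020: 0.3700×75.31 + 0.0200×145.93 + 0.1000×557.56 + 0.1300×679.95 + 0.1900×1187.85 + 0.1900×1667.13 = 717.3813 per 100 000.
Difference = 473.5081 − 717.3813 = -243.8733.

-243.87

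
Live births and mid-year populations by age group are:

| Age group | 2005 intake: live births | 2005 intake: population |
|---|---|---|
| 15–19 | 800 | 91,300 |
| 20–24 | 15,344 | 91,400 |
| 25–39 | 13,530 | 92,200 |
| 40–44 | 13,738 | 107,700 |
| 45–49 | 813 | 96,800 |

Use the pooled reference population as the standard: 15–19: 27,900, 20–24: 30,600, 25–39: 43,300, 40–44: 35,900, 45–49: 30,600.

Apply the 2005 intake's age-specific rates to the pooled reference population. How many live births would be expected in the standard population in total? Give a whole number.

16572

Age-specific rates per 1,000 for the 2005 intake: 8.762, 167.877, 146.746, 127.558, 8.399.
Expected live births = Σ (standard pop × age-specific rate ÷ 1,000)
= 27,900×8.762/1,000 + 30,600×167.877/1,000 + 43,300×146.746/1,000 + 35,900×127.558/1,000 + 30,600×8.399/1,000
= 244.47 + 5137.05 + 6354.11 + 4579.33 + 257.00 = 16571.97.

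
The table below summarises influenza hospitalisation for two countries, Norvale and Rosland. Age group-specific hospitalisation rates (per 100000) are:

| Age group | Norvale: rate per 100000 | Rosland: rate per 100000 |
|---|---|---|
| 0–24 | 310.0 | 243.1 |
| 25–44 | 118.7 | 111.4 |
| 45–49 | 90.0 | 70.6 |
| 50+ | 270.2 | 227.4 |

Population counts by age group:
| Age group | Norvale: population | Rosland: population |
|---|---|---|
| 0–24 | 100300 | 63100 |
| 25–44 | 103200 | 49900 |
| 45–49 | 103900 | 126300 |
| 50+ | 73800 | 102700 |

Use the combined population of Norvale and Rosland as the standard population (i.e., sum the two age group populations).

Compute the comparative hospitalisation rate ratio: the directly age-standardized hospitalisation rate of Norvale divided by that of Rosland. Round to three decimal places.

Combined standard total = 723200; weights = 0.2259, 0.2117, 0.3183, 0.2441.
Norvale: 0.2259×310.0 + 0.2117×118.7 + 0.3183×90.0 + 0.2441×270.2 = 189.7612 per 100000.
Rosland: 0.2259×243.1 + 0.2117×111.4 + 0.3183×70.6 + 0.2441×227.4 = 156.4797 per 100000.
Ratio = 189.7612 ÷ 156.4797 = 1.21269.

1.213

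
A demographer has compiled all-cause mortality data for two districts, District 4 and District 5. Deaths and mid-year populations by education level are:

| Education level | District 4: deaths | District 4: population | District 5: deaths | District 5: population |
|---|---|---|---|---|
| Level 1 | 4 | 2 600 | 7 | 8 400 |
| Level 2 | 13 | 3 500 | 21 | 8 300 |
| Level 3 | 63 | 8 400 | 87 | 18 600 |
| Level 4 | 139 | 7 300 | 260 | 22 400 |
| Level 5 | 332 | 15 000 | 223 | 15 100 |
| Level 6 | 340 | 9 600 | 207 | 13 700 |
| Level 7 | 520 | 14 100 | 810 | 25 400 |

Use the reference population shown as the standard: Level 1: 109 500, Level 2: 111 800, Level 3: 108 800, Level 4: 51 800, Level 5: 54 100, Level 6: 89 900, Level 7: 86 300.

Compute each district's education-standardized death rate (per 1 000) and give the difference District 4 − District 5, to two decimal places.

5.81

Education-specific rates per 1 000 for District 4: 1.538, 3.714, 7.500, 19.041, 22.133, 35.417, 36.879.
For District 5: 0.833, 2.530, 4.677, 11.607, 14.768, 15.109, 31.890.
Standard total = 612 200; weights = 0.1789, 0.1826, 0.1777, 0.0846, 0.0884, 0.1468, 0.1410.
District 4: 0.1789×1.538 + 0.1826×3.714 + 0.1777×7.500 + 0.0846×19.041 + 0.0884×22.133 + 0.1468×35.417 + 0.1410×36.879 = 16.2530 per 1 000.
District 5: 0.1789×0.833 + 0.1826×2.530 + 0.1777×4.677 + 0.0846×11.607 + 0.0884×14.768 + 0.1468×15.109 + 0.1410×31.890 = 10.4437 per 1 000.
Difference = 16.2530 − 10.4437 = 5.8093.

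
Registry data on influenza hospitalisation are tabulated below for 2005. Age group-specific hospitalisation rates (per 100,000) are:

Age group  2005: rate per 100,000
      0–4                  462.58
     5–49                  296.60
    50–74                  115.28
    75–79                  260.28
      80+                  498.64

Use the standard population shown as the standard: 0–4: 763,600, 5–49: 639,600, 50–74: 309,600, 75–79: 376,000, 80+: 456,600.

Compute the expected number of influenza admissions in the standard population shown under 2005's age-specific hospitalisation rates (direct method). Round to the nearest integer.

Expected influenza admissions = Σ (standard pop × age-specific rate ÷ 100,000)
= 763,600×462.58/100,000 + 639,600×296.60/100,000 + 309,600×115.28/100,000 + 376,000×260.28/100,000 + 456,600×498.64/100,000
= 3532.26 + 1897.05 + 356.91 + 978.65 + 2276.79 = 9041.66.

9042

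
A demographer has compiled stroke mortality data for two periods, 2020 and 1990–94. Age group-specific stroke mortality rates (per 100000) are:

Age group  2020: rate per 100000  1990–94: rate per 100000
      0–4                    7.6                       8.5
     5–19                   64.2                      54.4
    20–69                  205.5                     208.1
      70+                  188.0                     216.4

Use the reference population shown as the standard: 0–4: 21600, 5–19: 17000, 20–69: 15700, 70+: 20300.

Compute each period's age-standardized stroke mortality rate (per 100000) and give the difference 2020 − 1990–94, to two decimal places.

Standard total = 74600; weights = 0.2895, 0.2279, 0.2105, 0.2721.
2020: 0.2895×7.6 + 0.2279×64.2 + 0.2105×205.5 + 0.2721×188.0 = 111.2374 per 100000.
1990–94: 0.2895×8.5 + 0.2279×54.4 + 0.2105×208.1 + 0.2721×216.4 = 117.5401 per 100000.
Difference = 111.2374 − 117.5401 = -6.3027.

-6.30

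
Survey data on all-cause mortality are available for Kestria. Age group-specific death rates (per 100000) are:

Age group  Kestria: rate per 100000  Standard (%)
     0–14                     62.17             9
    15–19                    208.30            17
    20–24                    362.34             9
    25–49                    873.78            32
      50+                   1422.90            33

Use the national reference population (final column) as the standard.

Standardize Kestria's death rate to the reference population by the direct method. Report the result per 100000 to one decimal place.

822.8

Standard weights: 0.09, 0.17, 0.09, 0.32, 0.33.
Standardized rate: 0.0900×62.17 + 0.1700×208.30 + 0.0900×362.34 + 0.3200×873.78 + 0.3300×1422.90 = 822.7835 per 100000.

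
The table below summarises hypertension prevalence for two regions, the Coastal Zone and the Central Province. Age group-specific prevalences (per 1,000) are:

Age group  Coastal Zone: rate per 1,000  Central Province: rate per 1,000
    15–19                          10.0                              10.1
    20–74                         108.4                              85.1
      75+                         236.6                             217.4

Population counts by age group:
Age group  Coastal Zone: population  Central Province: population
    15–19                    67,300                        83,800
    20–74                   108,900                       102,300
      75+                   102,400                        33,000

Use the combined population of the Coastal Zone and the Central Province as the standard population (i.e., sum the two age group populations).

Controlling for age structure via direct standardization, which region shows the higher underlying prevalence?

Combined standard total = 497,700; weights = 0.3036, 0.4244, 0.2721.
The Coastal Zone: 0.3036×10.0 + 0.4244×108.4 + 0.2721×236.6 = 113.4031 per 1,000.
The Central Province: 0.3036×10.1 + 0.4244×85.1 + 0.2721×217.4 = 98.3227 per 1,000.

Coastal Zone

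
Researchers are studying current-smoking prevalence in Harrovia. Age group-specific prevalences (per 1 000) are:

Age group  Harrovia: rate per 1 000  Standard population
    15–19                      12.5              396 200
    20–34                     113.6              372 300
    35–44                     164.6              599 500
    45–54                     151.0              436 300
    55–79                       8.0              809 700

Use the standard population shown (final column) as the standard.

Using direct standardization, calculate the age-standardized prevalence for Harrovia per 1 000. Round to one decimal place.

Standard total = 2 614 000; weights = 0.1516, 0.1424, 0.2293, 0.1669, 0.3098.
Standardized rate: 0.1516×12.5 + 0.1424×113.6 + 0.2293×164.6 + 0.1669×151.0 + 0.3098×8.0 = 83.5051 per 1 000.

83.5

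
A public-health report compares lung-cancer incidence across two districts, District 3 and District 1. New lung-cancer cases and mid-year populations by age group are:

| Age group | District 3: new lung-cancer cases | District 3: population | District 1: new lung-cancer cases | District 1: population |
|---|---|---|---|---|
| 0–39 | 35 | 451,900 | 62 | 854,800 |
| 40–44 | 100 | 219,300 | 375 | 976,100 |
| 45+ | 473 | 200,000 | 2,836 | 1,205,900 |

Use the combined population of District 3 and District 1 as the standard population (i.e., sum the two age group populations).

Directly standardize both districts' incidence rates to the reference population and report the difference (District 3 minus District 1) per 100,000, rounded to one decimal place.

2.8

Age-specific rates per 100,000 for District 3: 7.75, 45.60, 236.50.
For District 1: 7.25, 38.42, 235.18.
Combined standard total = 3,908,000; weights = 0.3344, 0.3059, 0.3597.
District 3: 0.3344×7.75 + 0.3059×45.60 + 0.3597×236.50 = 101.6186 per 100,000.
District 1: 0.3344×7.25 + 0.3059×38.42 + 0.3597×235.18 = 98.7815 per 100,000.
Difference = 101.6186 − 98.7815 = 2.8371.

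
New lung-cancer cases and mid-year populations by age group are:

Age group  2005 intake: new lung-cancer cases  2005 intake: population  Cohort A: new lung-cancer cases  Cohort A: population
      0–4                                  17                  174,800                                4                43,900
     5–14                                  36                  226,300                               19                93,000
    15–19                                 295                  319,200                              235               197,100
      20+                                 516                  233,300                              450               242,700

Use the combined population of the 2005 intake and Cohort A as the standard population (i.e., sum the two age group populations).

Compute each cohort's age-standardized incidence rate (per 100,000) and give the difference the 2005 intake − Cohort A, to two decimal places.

Age-specific rates per 100,000 for the 2005 intake: 9.73, 15.91, 92.42, 221.17.
For Cohort A: 9.11, 20.43, 119.23, 185.41.
Combined standard total = 1,530,300; weights = 0.1429, 0.2087, 0.3374, 0.3111.
The 2005 intake: 0.1429×9.73 + 0.2087×15.91 + 0.3374×92.42 + 0.3111×221.17 = 104.6861 per 100,000.
Cohort A: 0.1429×9.11 + 0.2087×20.43 + 0.3374×119.23 + 0.3111×185.41 = 103.4640 per 100,000.
Difference = 104.6861 − 103.4640 = 1.2221.

1.22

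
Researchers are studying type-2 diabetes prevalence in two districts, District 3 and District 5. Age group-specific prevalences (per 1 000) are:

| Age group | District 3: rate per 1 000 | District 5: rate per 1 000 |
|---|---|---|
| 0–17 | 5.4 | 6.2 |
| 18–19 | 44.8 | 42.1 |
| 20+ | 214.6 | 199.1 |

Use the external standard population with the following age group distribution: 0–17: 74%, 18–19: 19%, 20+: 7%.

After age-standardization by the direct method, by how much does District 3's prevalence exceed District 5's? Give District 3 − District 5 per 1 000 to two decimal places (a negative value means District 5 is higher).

1.01

Standard weights: 0.74, 0.19, 0.07.
District 3: 0.7400×5.4 + 0.1900×44.8 + 0.0700×214.6 = 27.5300 per 1 000.
District 5: 0.7400×6.2 + 0.1900×42.1 + 0.0700×199.1 = 26.5240 per 1 000.
Difference = 27.5300 − 26.5240 = 1.0060.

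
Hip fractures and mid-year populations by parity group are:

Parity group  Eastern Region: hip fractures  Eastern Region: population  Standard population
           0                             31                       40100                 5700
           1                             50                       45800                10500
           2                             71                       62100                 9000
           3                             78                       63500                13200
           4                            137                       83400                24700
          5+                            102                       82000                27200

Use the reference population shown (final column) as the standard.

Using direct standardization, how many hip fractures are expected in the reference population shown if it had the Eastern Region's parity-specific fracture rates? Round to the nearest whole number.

117

Parity-specific rates per 100000 for the Eastern Region: 77.31, 109.17, 114.33, 122.83, 164.27, 124.39.
Expected hip fractures = Σ (standard pop × parity-specific rate ÷ 100000)
= 5700×77.31/100000 + 10500×109.17/100000 + 9000×114.33/100000 + 13200×122.83/100000 + 24700×164.27/100000 + 27200×124.39/100000
= 4.41 + 11.46 + 10.29 + 16.21 + 40.57 + 33.83 = 116.78.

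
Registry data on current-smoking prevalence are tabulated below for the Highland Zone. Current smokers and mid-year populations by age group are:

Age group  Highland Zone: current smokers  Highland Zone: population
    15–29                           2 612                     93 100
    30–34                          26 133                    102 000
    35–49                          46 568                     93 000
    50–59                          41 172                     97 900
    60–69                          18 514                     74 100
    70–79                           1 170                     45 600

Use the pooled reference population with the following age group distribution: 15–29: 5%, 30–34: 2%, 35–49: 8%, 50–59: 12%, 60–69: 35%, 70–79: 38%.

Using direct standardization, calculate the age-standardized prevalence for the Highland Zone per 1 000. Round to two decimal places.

Age-specific rates per 1 000 for the Highland Zone: 28.056, 256.206, 500.731, 420.552, 249.852, 25.658.
Standard weights: 0.05, 0.02, 0.08, 0.12, 0.35, 0.38.
Standardized rate: 0.0500×28.056 + 0.0200×256.206 + 0.0800×500.731 + 0.1200×420.552 + 0.3500×249.852 + 0.3800×25.658 = 194.2496 per 1 000.

194.25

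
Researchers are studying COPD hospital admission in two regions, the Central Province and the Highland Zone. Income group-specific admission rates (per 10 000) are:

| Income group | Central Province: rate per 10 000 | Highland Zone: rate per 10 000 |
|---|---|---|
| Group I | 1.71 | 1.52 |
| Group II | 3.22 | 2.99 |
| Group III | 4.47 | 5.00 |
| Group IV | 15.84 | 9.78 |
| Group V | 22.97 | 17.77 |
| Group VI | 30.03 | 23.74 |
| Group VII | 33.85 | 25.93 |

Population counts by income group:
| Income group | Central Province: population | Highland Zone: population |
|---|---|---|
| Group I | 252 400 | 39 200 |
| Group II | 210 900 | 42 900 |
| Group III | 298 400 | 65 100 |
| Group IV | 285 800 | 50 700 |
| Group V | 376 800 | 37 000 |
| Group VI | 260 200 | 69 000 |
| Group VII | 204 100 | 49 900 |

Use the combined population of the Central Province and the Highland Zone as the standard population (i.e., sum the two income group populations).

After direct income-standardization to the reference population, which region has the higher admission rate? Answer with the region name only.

Combined standard total = 2 242 400; weights = 0.1300, 0.1132, 0.1621, 0.1501, 0.1845, 0.1468, 0.1133.
The Central Province: 0.1300×1.71 + 0.1132×3.22 + 0.1621×4.47 + 0.1501×15.84 + 0.1845×22.97 + 0.1468×30.03 + 0.1133×33.85 = 16.1700 per 10 000.
The Highland Zone: 0.1300×1.52 + 0.1132×2.99 + 0.1621×5.00 + 0.1501×9.78 + 0.1845×17.77 + 0.1468×23.74 + 0.1133×25.93 = 12.5157 per 10 000.

Central Province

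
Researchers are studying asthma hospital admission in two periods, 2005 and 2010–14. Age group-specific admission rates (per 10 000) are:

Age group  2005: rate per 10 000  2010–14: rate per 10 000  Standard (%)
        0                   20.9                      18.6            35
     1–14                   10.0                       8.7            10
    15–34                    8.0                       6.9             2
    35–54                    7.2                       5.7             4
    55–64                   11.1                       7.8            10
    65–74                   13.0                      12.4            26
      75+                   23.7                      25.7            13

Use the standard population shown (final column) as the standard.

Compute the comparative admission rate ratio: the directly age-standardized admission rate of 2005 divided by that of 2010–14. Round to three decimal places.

Standard weights: 0.35, 0.10, 0.02, 0.04, 0.10, 0.26, 0.13.
2005: 0.3500×20.9 + 0.1000×10.0 + 0.0200×8.0 + 0.0400×7.2 + 0.1000×11.1 + 0.2600×13.0 + 0.1300×23.7 = 16.3340 per 10 000.
2010–14: 0.3500×18.6 + 0.1000×8.7 + 0.0200×6.9 + 0.0400×5.7 + 0.1000×7.8 + 0.2600×12.4 + 0.1300×25.7 = 15.0910 per 10 000.
Ratio = 16.3340 ÷ 15.0910 = 1.08237.

1.082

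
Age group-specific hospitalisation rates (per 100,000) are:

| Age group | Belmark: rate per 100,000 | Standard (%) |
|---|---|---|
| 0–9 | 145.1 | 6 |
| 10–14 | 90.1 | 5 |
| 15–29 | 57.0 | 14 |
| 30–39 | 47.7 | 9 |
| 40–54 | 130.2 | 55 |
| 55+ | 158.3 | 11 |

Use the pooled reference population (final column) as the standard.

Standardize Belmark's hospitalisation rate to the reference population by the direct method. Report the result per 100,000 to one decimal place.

114.5

Standard weights: 0.06, 0.05, 0.14, 0.09, 0.55, 0.11.
Standardized rate: 0.0600×145.1 + 0.0500×90.1 + 0.1400×57.0 + 0.0900×47.7 + 0.5500×130.2 + 0.1100×158.3 = 114.5070 per 100,000.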